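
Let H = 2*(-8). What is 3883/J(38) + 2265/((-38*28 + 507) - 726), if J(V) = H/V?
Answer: -94674011/10264 ≈ -9223.9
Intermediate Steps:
H = -16
J(V) = -16/V
3883/J(38) + 2265/((-38*28 + 507) - 726) = 3883/((-16/38)) + 2265/((-38*28 + 507) - 726) = 3883/((-16*1/38)) + 2265/((-1064 + 507) - 726) = 3883/(-8/19) + 2265/(-557 - 726) = 3883*(-19/8) + 2265/(-1283) = -73777/8 + 2265*(-1/1283) = -73777/8 - 2265/1283 = -94674011/10264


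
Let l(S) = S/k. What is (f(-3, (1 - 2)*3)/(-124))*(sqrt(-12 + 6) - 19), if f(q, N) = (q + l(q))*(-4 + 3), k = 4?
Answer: 285/496 - 15*I*sqrt(6)/496 ≈ 0.5746 - 0.074077*I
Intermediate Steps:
l(S) = S/4
f(q, N) = -5*q/4 (f(q, N) = (q + q/4)*(-4 + 3) = (5*q/4)*(-1) = -5*q/4)
(f(-3, (1 - 2)*3)/(-124))*(sqrt(-12 + 6) - 19) = (-5/4*(-3)/(-124))*(sqrt(-12 + 6) - 19) = ((15/4)*(-1/124))*(sqrt(-6) - 19) = -15*(I*sqrt(6) - 19)/496 = -15*(-19 + I*sqrt(6))/496 = 285/496 - 15*I*sqrt(6)/496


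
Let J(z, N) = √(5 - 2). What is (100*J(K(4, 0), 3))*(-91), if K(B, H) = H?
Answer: -9100*√3 ≈ -15762.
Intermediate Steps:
J(z, N) = √3
(100*J(K(4, 0), 3))*(-91) = (100*√3)*(-91) = -9100*√3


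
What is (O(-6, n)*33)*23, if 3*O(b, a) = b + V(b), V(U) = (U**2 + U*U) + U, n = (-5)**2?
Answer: 15180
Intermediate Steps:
n = 25
V(U) = U + 2*U**2 (V(U) = (U**2 + U**2) + U = 2*U**2 + U = U + 2*U**2)
O(b, a) = b/3 + b*(1 + 2*b)/3 (O(b, a) = (b + b*(1 + 2*b))/3 = b/3 + b*(1 + 2*b)/3)
(O(-6, n)*33)*23 = (((2/3)*(-6)*(1 - 6))*33)*23 = (((2/3)*(-6)*(-5))*33)*23 = (20*33)*23 = 660*23 = 15180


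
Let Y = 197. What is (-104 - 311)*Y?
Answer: -81755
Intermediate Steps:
(-104 - 311)*Y = (-104 - 311)*197 = -415*197 = -81755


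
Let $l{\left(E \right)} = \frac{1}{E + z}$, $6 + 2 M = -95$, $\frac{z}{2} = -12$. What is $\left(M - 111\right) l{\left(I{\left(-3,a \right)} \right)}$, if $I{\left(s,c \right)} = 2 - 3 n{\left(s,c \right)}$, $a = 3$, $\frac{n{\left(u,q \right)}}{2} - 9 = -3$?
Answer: $\frac{323}{116} \approx 2.7845$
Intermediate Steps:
$z = -24$ ($z = 2 \left(-12\right) = -24$)
$n{\left(u,q \right)} = 12$ ($n{\left(u,q \right)} = 18 + 2 \left(-3\right) = 18 - 6 = 12$)
$M = - \frac{101}{2}$ ($M = -3 + \frac{1}{2} \left(-95\right) = -3 - \frac{95}{2} = - \frac{101}{2} \approx -50.5$)
$I{\left(s,c \right)} = -34$ ($I{\left(s,c \right)} = 2 - 36 = -34$)
$l{\left(E \right)} = \frac{1}{-24 + E}$ ($l{\left(E \right)} = \frac{1}{E - 24} = \frac{1}{-24 + E}$)
$\left(M - 111\right) l{\left(I{\left(-3,a \right)} \right)} = \frac{- \frac{101}{2} - 111}{-24 - 34} = - \frac{323}{2 \left(-58\right)} = \left(- \frac{323}{2}\right) \left(- \frac{1}{58}\right) = \frac{323}{116}$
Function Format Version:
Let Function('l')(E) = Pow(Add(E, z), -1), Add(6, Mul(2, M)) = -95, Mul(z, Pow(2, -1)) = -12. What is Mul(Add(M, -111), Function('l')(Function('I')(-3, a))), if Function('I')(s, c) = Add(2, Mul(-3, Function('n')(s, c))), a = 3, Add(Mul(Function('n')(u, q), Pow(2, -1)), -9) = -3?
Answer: Rational(323, 116) ≈ 2.7845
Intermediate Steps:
z = -24 (z = Mul(2, -12) = -24)
Function('n')(u, q) = 12 (Function('n')(u, q) = Add(18, Mul(2, -3)) = Add(18, -6) = 12)
M = Rational(-101, 2) (M = Add(-3, Mul(Rational(1, 2), -95)) = Add(-3, Rational(-95, 2)) = Rational(-101, 2) ≈ -50.500)
Function('I')(s, c) = -34 (Function('I')(s, c) = Add(2, Mul(-3, 12)) = Add(2, -36) = -34)
Function('l')(E) = Pow(Add(-24, E), -1) (Function('l')(E) = Pow(Add(E, -24), -1) = Pow(Add(-24, E), -1))
Mul(Add(M, -111), Function('l')(Function('I')(-3, a))) = Mul(Add(Rational(-101, 2), -111), Pow(Add(-24, -34), -1)) = Mul(Rational(-323, 2), Pow(-58, -1)) = Mul(Rational(-323, 2), Rational(-1, 58)) = Rational(323, 116)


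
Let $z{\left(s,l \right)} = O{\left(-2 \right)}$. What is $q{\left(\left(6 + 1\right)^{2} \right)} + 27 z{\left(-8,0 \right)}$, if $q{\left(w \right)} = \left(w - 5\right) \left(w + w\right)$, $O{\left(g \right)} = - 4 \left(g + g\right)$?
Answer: $4744$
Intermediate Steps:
$O{\left(g \right)} = - 8 g$ ($O{\left(g \right)} = - 4 \cdot 2 g = - 8 g$)
$z{\left(s,l \right)} = 16$ ($z{\left(s,l \right)} = \left(-8\right) \left(-2\right) = 16$)
$q{\left(w \right)} = 2 w \left(-5 + w\right)$ ($q{\left(w \right)} = \left(-5 + w\right) 2 w = 2 w \left(-5 + w\right)$)
$q{\left(\left(6 + 1\right)^{2} \right)} + 27 z{\left(-8,0 \right)} = 2 \left(6 + 1\right)^{2} \left(-5 + \left(6 + 1\right)^{2}\right) + 27 \cdot 16 = 2 \cdot 7^{2} \left(-5 + 7^{2}\right) + 432 = 2 \cdot 49 \left(-5 + 49\right) + 432 = 2 \cdot 49 \cdot 44 + 432 = 4312 + 432 = 4744$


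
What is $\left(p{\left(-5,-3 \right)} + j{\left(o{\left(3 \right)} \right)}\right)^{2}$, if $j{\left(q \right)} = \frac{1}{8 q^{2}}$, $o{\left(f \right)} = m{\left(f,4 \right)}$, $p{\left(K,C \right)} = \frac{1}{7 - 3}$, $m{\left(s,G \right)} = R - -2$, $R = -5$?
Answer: $\frac{361}{5184} \approx 0.069637$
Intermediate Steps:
$m{\left(s,G \right)} = -3$ ($m{\left(s,G \right)} = -5 - -2 = -5 + 2 = -3$)
$p{\left(K,C \right)} = \frac{1}{4}$
$o{\left(f \right)} = -3$
$j{\left(q \right)} = \frac{1}{8 q^{2}}$
$\left(p{\left(-5,-3 \right)} + j{\left(o{\left(3 \right)} \right)}\right)^{2} = \left(\frac{1}{4} + \frac{1}{8 \cdot 9}\right)^{2} = \left(\frac{1}{4} + \frac{1}{8} \cdot \frac{1}{9}\right)^{2} = \left(\frac{1}{4} + \frac{1}{72}\right)^{2} = \left(\frac{19}{72}\right)^{2} = \frac{361}{5184}$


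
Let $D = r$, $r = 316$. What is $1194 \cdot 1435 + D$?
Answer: $1713706$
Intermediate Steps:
$D = 316$
$1194 \cdot 1435 + D = 1194 \cdot 1435 + 316 = 1713390 + 316 = 1713706$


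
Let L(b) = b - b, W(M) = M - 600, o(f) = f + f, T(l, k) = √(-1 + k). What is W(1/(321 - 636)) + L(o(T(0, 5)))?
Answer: -189001/315 ≈ -600.00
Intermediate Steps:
o(f) = 2*f
W(M) = -600 + M
L(b) = 0
W(1/(321 - 636)) + L(o(T(0, 5))) = (-600 + 1/(321 - 636)) + 0 = (-600 + 1/(-315)) + 0 = (-600 - 1/315) + 0 = -189001/315 + 0 = -189001/315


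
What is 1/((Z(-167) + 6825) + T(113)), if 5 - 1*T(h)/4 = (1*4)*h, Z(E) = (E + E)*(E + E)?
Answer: 1/116593 ≈ 8.5768e-6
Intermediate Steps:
Z(E) = 4*E² (Z(E) = (2*E)*(2*E) = 4*E²)
T(h) = 20 - 16*h (T(h) = 20 - 4*1*4*h = 20 - 16*h)
1/((Z(-167) + 6825) + T(113)) = 1/((4*(-167)² + 6825) + (20 - 16*113)) = 1/((4*27889 + 6825) + (20 - 1808)) = 1/((111556 + 6825) - 1788) = 1/(118381 - 1788) = 1/116593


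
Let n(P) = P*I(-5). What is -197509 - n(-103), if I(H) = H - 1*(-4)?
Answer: -197612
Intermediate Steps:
I(H) = 4 + H (I(H) = H + 4 = 4 + H)
n(P) = -P (n(P) = P*(4 - 5) = P*(-1) = -P)
-197509 - n(-103) = -197509 - (-1)*(-103) = -197509 - 1*103 = -197509 - 103 = -197612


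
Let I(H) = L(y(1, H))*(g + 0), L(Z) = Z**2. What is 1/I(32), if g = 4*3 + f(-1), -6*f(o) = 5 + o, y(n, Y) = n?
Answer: 3/34 ≈ 0.088235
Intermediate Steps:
f(o) = -5/6 - o/6 (f(o) = -(5 + o)/6 = -5/6 - o/6)
g = 34/3 (g = 4*3 + (-5/6 - 1/6*(-1)) = 12 + (-5/6 + 1/6) = 12 - 2/3 = 34/3 ≈ 11.333)
I(H) = 34/3 (I(H) = 1**2*(34/3 + 0) = 1*(34/3) = 34/3)
1/I(32) = 1/(34/3) = 3/34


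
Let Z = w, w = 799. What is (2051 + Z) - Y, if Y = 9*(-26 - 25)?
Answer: 3309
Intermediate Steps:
Z = 799
Y = -459 (Y = 9*(-51) = -459)
(2051 + Z) - Y = (2051 + 799) - 1*(-459) = 2850 + 459 = 3309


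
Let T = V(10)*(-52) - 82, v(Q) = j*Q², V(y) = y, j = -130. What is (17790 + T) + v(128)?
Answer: -2112732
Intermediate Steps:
v(Q) = -130*Q²
T = -602 (T = 10*(-52) - 82 = -520 - 82 = -602)
(17790 + T) + v(128) = (17790 - 602) - 130*128² = 17188 - 130*16384 = 17188 - 2129920 = -2112732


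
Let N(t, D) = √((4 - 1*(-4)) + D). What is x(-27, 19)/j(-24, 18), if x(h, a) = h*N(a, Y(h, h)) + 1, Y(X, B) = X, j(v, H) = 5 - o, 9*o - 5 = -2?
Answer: 3/14 - 81*I*√19/14 ≈ 0.21429 - 25.219*I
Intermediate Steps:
o = ⅓ (o = 5/9 + (⅑)*(-2) = 5/9 - 2/9 = ⅓ ≈ 0.33333)
j(v, H) = 14/3 (j(v, H) = 5 - 1*⅓ = 5 - ⅓ = 14/3)
N(t, D) = √(8 + D) (N(t, D) = √((4 + 4) + D) = √(8 + D))
x(h, a) = 1 + h*√(8 + h) (x(h, a) = h*√(8 + h) + 1 = 1 + h*√(8 + h))
x(-27, 19)/j(-24, 18) = (1 - 27*√(8 - 27))/(14/3) = (1 - 27*I*√19)*(3/14) = 3/14 - 81*I*√19/14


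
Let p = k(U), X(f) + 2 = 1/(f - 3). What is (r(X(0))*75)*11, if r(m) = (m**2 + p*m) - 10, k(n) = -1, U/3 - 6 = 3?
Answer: -5500/3 ≈ -1833.3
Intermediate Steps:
U = 27 (U = 18 + 3*3 = 18 + 9 = 27)
X(f) = -2 + 1/(-3 + f) (X(f) = -2 + 1/(f - 3) = -2 + 1/(-3 + f))
p = -1
r(m) = -10 + m**2 - m (r(m) = (m**2 - m) - 10 = -10 + m**2 - m)
(r(X(0))*75)*11 = ((-10 + ((7 - 2*0)/(-3 + 0))**2 - (7 - 2*0)/(-3 + 0))*75)*11 = ((-10 + ((7 + 0)/(-3))**2 - (7 + 0)/(-3))*75)*11 = ((-10 + (-1/3*7)**2 - (-1)*7/3)*75)*11 = ((-10 + (-7/3)**2 - 1*(-7/3))*75)*11 = ((-10 + 49/9 + 7/3)*75)*11 = -20/9*75*11 = -500/3*11 = -5500/3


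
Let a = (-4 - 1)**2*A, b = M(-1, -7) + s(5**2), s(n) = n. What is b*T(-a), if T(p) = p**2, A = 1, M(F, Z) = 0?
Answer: 15625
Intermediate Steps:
b = 25 (b = 0 + 5**2 = 0 + 25 = 25)
a = 25 (a = (-4 - 1)**2*1 = (-5)**2*1 = 25*1 = 25)
b*T(-a) = 25*(-1*25)**2 = 25*(-25)**2 = 25*625 = 15625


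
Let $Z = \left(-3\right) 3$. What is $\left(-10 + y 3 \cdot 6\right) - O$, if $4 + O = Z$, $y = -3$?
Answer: $-51$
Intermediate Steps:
$Z = -9$
$O = -13$ ($O = -4 - 9 = -13$)
$\left(-10 + y 3 \cdot 6\right) - O = \left(-10 - 3 \cdot 3 \cdot 6\right) - -13 = \left(-10 - 54\right) + 13 = -64 + 13 = -51$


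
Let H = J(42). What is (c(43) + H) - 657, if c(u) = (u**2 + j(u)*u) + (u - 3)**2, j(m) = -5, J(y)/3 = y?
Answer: 2703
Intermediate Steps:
J(y) = 3*y
H = 126 (H = 3*42 = 126)
c(u) = u**2 + (-3 + u)**2 - 5*u (c(u) = (u**2 - 5*u) + (u - 3)**2 = (u**2 - 5*u) + (-3 + u)**2 = u**2 + (-3 + u)**2 - 5*u)
(c(43) + H) - 657 = ((9 - 11*43 + 2*43**2) + 126) - 657 = ((9 - 473 + 2*1849) + 126) - 657 = ((9 - 473 + 3698) + 126) - 657 = (3234 + 126) - 657 = 3360 - 657 = 2703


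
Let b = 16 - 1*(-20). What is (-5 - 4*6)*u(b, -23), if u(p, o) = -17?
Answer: 493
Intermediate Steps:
b = 36 (b = 16 + 20 = 36)
(-5 - 4*6)*u(b, -23) = (-5 - 4*6)*(-17) = (-5 - 24)*(-17) = -29*(-17) = 493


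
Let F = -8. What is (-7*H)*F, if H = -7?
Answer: -392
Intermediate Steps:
(-7*H)*F = -7*(-7)*(-8) = 49*(-8) = -392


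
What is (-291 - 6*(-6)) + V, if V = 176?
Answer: -79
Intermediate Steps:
(-291 - 6*(-6)) + V = (-291 - 6*(-6)) + 176 = (-291 + 36) + 176 = -255 + 176 = -79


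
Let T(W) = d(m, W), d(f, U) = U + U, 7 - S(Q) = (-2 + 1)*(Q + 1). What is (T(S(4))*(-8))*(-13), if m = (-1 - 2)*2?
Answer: 2496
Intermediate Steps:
S(Q) = 8 + Q (S(Q) = 7 - (-2 + 1)*(Q + 1) = 7 - (-1)*(1 + Q) = 7 - (-1 - Q) = 7 + (1 + Q) = 8 + Q)
m = -6 (m = -3*2 = -6)
d(f, U) = 2*U
T(W) = 2*W
(T(S(4))*(-8))*(-13) = ((2*(8 + 4))*(-8))*(-13) = ((2*12)*(-8))*(-13) = (24*(-8))*(-13) = -192*(-13) = 2496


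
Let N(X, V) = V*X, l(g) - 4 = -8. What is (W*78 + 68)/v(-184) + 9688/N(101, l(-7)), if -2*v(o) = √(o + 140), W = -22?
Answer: -2422/101 - 1648*I*√11/11 ≈ -23.98 - 496.89*I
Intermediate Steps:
l(g) = -4 (l(g) = 4 - 8 = -4)
v(o) = -√(140 + o)/2 (v(o) = -√(o + 140)/2 = -√(140 + o)/2)
(W*78 + 68)/v(-184) + 9688/N(101, l(-7)) = (-22*78 + 68)/((-√(140 - 184)/2)) + 9688/((-4*101)) = (-1716 + 68)/((-I*√11)) + 9688/(-404) = -1648*I*√11/11 + 9688*(-1/404) = -1648*I*√11/11 - 2422/101 = -2422/101 - 1648*I*√11/11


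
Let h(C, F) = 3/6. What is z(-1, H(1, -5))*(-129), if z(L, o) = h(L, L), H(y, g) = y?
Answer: -129/2 ≈ -64.500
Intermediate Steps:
h(C, F) = ½ (h(C, F) = 3*(⅙) = ½)
z(L, o) = ½
z(-1, H(1, -5))*(-129) = (½)*(-129) = -129/2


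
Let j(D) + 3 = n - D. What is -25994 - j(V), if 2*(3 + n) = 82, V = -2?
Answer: -26031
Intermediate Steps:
n = 38 (n = -3 + (½)*82 = -3 + 41 = 38)
j(D) = 35 - D (j(D) = -3 + (38 - D) = 35 - D)
-25994 - j(V) = -25994 - (35 - 1*(-2)) = -25994 - (35 + 2) = -25994 - 1*37 = -25994 - 37 = -26031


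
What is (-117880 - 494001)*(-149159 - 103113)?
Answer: 154360443632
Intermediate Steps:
(-117880 - 494001)*(-149159 - 103113) = -611881*(-252272) = 154360443632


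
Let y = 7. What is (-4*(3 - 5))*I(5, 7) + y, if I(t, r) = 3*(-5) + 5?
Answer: -73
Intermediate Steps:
I(t, r) = -10 (I(t, r) = -15 + 5 = -10)
(-4*(3 - 5))*I(5, 7) + y = -4*(3 - 5)*(-10) + 7 = -4*(-2)*(-10) + 7 = 8*(-10) + 7 = -80 + 7 = -73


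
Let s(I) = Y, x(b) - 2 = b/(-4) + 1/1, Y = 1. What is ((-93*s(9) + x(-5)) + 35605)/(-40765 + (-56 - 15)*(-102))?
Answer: -20295/19156 ≈ -1.0595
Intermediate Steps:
x(b) = 3 - b/4 (x(b) = 2 + (b/(-4) + 1/1) = 2 + (b*(-1/4) + 1*1) = 2 + (-b/4 + 1) = 2 + (1 - b/4) = 3 - b/4)
s(I) = 1
((-93*s(9) + x(-5)) + 35605)/(-40765 + (-56 - 15)*(-102)) = ((-93*1 + (3 - 1/4*(-5))) + 35605)/(-40765 + (-56 - 15)*(-102)) = ((-93 + (3 + 5/4)) + 35605)/(-40765 - 71*(-102)) = ((-93 + 17/4) + 35605)/(-40765 + 7242) = (-355/4 + 35605)/(-33523) = (142065/4)*(-1/33523) = -20295/19156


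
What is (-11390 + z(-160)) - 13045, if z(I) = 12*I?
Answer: -26355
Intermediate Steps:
(-11390 + z(-160)) - 13045 = (-11390 + 12*(-160)) - 13045 = (-11390 - 1920) - 13045 = -13310 - 13045 = -26355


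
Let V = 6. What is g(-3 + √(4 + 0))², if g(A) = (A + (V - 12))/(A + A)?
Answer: 49/4 ≈ 12.250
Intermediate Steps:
g(A) = (-6 + A)/(2*A) (g(A) = (A + (6 - 12))/(A + A) = (A - 6)/((2*A)) = (-6 + A)*(1/(2*A)) = (-6 + A)/(2*A))
g(-3 + √(4 + 0))² = ((-6 + (-3 + √(4 + 0)))/(2*(-3 + √(4 + 0))))² = ((-6 + (-3 + √4))/(2*(-3 + √4)))² = ((-6 + (-3 + 2))/(2*(-3 + 2)))² = ((½)*(-6 - 1)/(-1))² = ((½)*(-1)*(-7))² = (7/2)² = 49/4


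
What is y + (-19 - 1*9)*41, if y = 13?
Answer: -1135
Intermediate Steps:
y + (-19 - 1*9)*41 = 13 + (-19 - 1*9)*41 = 13 + (-19 - 9)*41 = 13 - 28*41 = 13 - 1148 = -1135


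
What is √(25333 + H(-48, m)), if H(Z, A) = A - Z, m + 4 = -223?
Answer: √25154 ≈ 158.60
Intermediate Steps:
m = -227 (m = -4 - 223 = -227)
√(25333 + H(-48, m)) = √(25333 + (-227 - 1*(-48))) = √(25333 + (-227 + 48)) = √(25333 - 179) = √25154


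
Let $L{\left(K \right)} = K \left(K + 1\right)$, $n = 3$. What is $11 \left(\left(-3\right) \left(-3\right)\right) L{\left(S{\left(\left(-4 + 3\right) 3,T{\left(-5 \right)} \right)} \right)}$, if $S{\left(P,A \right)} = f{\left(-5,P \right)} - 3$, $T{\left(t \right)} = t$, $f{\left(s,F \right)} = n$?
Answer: $0$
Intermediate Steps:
$f{\left(s,F \right)} = 3$
$S{\left(P,A \right)} = 0$ ($S{\left(P,A \right)} = 3 - 3 = 0$)
$L{\left(K \right)} = K \left(1 + K\right)$
$11 \left(\left(-3\right) \left(-3\right)\right) L{\left(S{\left(\left(-4 + 3\right) 3,T{\left(-5 \right)} \right)} \right)} = 11 \left(\left(-3\right) \left(-3\right)\right) 0 \left(1 + 0\right) = 11 \cdot 9 \cdot 0 \cdot 1 = 99 \cdot 0 = 0$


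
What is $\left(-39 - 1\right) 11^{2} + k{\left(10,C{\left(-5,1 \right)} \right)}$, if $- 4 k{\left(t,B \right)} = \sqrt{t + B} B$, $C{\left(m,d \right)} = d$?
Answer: $-4840 - \frac{\sqrt{11}}{4} \approx -4840.8$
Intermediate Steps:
$k{\left(t,B \right)} = - \frac{B \sqrt{B + t}}{4}$ ($k{\left(t,B \right)} = - \frac{\sqrt{t + B} B}{4} = - \frac{\sqrt{B + t} B}{4} = - \frac{B \sqrt{B + t}}{4}$)
$\left(-39 - 1\right) 11^{2} + k{\left(10,C{\left(-5,1 \right)} \right)} = \left(-39 - 1\right) 11^{2} - \frac{\sqrt{1 + 10}}{4} = \left(-39 - 1\right) 121 - \frac{\sqrt{11}}{4} = \left(-40\right) 121 - \frac{\sqrt{11}}{4} = -4840 - \frac{\sqrt{11}}{4}$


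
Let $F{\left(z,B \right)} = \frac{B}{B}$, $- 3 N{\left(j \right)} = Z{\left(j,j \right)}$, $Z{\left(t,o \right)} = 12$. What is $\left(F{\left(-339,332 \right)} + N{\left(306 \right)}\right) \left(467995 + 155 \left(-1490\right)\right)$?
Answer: $-711135$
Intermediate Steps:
$N{\left(j \right)} = -4$ ($N{\left(j \right)} = \left(- \frac{1}{3}\right) 12 = -4$)
$F{\left(z,B \right)} = 1$
$\left(F{\left(-339,332 \right)} + N{\left(306 \right)}\right) \left(467995 + 155 \left(-1490\right)\right) = \left(1 - 4\right) \left(467995 + 155 \left(-1490\right)\right) = - 3 \left(467995 - 230950\right) = \left(-3\right) 237045 = -711135$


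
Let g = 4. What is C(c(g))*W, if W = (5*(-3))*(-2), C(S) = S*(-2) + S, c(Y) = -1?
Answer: 30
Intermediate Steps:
C(S) = -S (C(S) = -2*S + S = -S)
W = 30 (W = -15*(-2) = 30)
C(c(g))*W = -1*(-1)*30 = 1*30 = 30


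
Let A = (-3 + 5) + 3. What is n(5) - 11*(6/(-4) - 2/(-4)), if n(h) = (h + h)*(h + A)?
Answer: 111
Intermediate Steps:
A = 5 (A = 2 + 3 = 5)
n(h) = 2*h*(5 + h) (n(h) = (h + h)*(h + 5) = (2*h)*(5 + h) = 2*h*(5 + h))
n(5) - 11*(6/(-4) - 2/(-4)) = 2*5*(5 + 5) - 11*(6/(-4) - 2/(-4)) = 2*5*10 - 11*(6*(-¼) - 2*(-¼)) = 100 - 11*(-3/2 + ½) = 100 - 11*(-1) = 100 + 11 = 111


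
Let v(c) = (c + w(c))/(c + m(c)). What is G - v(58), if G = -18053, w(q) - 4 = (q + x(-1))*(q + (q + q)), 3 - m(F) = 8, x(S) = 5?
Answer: -18261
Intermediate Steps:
m(F) = -5 (m(F) = 3 - 1*8 = 3 - 8 = -5)
w(q) = 4 + 3*q*(5 + q) (w(q) = 4 + (q + 5)*(q + (q + q)) = 4 + (5 + q)*(q + 2*q) = 4 + (5 + q)*(3*q) = 4 + 3*q*(5 + q))
v(c) = (4 + 3*c² + 16*c)/(-5 + c) (v(c) = (c + (4 + 3*c² + 15*c))/(c - 5) = (4 + 3*c² + 16*c)/(-5 + c))
G - v(58) = -18053 - (4 + 3*58² + 16*58)/(-5 + 58) = -18053 - (4 + 3*3364 + 928)/53 = -18053 - (4 + 10092 + 928)/53 = -18053 - 11024/53 = -18053 - 1*208 = -18053 - 208 = -18261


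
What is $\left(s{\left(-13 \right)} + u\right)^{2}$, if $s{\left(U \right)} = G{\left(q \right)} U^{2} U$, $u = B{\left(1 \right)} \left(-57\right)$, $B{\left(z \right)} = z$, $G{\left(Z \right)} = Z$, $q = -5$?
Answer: $119421184$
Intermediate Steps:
$u = -57$ ($u = 1 \left(-57\right) = -57$)
$s{\left(U \right)} = - 5 U^{3}$ ($s{\left(U \right)} = - 5 U^{2} U = - 5 U^{3}$)
$\left(s{\left(-13 \right)} + u\right)^{2} = \left(- 5 \left(-13\right)^{3} - 57\right)^{2} = \left(\left(-5\right) \left(-2197\right) - 57\right)^{2} = \left(10985 - 57\right)^{2} = 10928^{2} = 119421184$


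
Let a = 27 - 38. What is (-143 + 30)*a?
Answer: 1243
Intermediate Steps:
a = -11
(-143 + 30)*a = (-143 + 30)*(-11) = -113*(-11) = 1243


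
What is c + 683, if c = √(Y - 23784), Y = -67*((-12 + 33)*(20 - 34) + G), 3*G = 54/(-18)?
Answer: 683 + I*√4019 ≈ 683.0 + 63.396*I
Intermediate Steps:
G = -1 (G = (54/(-18))/3 = (54*(-1/18))/3 = (⅓)*(-3) = -1)
Y = 19765 (Y = -67*((-12 + 33)*(20 - 34) - 1) = -67*(21*(-14) - 1) = -67*(-294 - 1) = -67*(-295) = 19765)
c = I*√4019 (c = √(19765 - 23784) = √(-4019) = I*√4019 ≈ 63.396*I)
c + 683 = I*√4019 + 683 = 683 + I*√4019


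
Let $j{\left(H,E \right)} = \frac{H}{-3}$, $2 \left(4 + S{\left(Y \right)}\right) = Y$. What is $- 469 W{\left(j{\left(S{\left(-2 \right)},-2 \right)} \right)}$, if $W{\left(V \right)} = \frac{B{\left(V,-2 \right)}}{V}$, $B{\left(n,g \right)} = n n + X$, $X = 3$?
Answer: $- \frac{24388}{15} \approx -1625.9$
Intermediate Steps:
$S{\left(Y \right)} = -4 + \frac{Y}{2}$
$j{\left(H,E \right)} = - \frac{H}{3}$ ($j{\left(H,E \right)} = H \left(- \frac{1}{3}\right) = - \frac{H}{3}$)
$B{\left(n,g \right)} = 3 + n^{2}$ ($B{\left(n,g \right)} = n n + 3 = n^{2} + 3 = 3 + n^{2}$)
$W{\left(V \right)} = \frac{3 + V^{2}}{V}$
$- 469 W{\left(j{\left(S{\left(-2 \right)},-2 \right)} \right)} = - 469 \left(- \frac{-4 + \frac{1}{2} \left(-2\right)}{3} + \frac{3}{\left(- \frac{1}{3}\right) \left(-4 + \frac{1}{2} \left(-2\right)\right)}\right) = - 469 \left(- \frac{-4 - 1}{3} + \frac{3}{\left(- \frac{1}{3}\right) \left(-4 - 1\right)}\right) = - 469 \left(\left(- \frac{1}{3}\right) \left(-5\right) + \frac{3}{\left(- \frac{1}{3}\right) \left(-5\right)}\right) = - 469 \left(\frac{5}{3} + \frac{3}{\frac{5}{3}}\right) = - 469 \left(\frac{5}{3} + 3 \cdot \frac{3}{5}\right) = - 469 \left(\frac{5}{3} + \frac{9}{5}\right) = \left(-469\right) \frac{52}{15} = - \frac{24388}{15}$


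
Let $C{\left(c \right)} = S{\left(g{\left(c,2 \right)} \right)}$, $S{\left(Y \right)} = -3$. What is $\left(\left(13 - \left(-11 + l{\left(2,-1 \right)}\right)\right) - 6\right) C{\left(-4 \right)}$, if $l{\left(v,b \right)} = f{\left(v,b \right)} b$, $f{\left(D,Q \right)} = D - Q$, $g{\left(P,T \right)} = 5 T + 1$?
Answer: $-63$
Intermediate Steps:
$g{\left(P,T \right)} = 1 + 5 T$
$C{\left(c \right)} = -3$
$l{\left(v,b \right)} = b \left(v - b\right)$ ($l{\left(v,b \right)} = \left(v - b\right) b = b \left(v - b\right)$)
$\left(\left(13 - \left(-11 + l{\left(2,-1 \right)}\right)\right) - 6\right) C{\left(-4 \right)} = \left(\left(13 - \left(-11 - \left(2 - -1\right)\right)\right) - 6\right) \left(-3\right) = \left(\left(13 - \left(-11 - \left(2 + 1\right)\right)\right) - 6\right) \left(-3\right) = \left(\left(13 - \left(-11 - 3\right)\right) - 6\right) \left(-3\right) = \left(\left(13 - -14\right) - 6\right) \left(-3\right) = \left(\left(13 + 14\right) - 6\right) \left(-3\right) = \left(27 - 6\right) \left(-3\right) = 21 \left(-3\right) = -63$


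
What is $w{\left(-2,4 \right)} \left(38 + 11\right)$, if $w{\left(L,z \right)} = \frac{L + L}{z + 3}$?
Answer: $-28$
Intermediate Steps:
$w{\left(L,z \right)} = \frac{2 L}{3 + z}$
$w{\left(-2,4 \right)} \left(38 + 11\right) = 2 \left(-2\right) \frac{1}{3 + 4} \left(38 + 11\right) = 2 \left(-2\right) \frac{1}{7} \cdot 49 = \left(- \frac{4}{7}\right) 49 = -28$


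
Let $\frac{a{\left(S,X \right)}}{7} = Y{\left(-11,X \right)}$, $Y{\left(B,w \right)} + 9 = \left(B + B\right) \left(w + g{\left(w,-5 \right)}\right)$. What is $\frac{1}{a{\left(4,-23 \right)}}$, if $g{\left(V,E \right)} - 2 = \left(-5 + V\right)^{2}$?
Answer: $- \frac{1}{117565} \approx -8.5059 \cdot 10^{-6}$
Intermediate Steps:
$g{\left(V,E \right)} = 2 + \left(-5 + V\right)^{2}$
$Y{\left(B,w \right)} = -9 + 2 B \left(2 + w + \left(-5 + w\right)^{2}\right)$ ($Y{\left(B,w \right)} = -9 + \left(B + B\right) \left(w + \left(2 + \left(-5 + w\right)^{2}\right)\right) = -9 + 2 B \left(2 + w + \left(-5 + w\right)^{2}\right)$)
$a{\left(S,X \right)} = -371 - 154 X - 154 \left(-5 + X\right)^{2}$ ($a{\left(S,X \right)} = 7 \left(-9 + 2 \left(-11\right) X + 2 \left(-11\right) \left(2 + \left(-5 + X\right)^{2}\right)\right) = 7 \left(-9 - 22 X - \left(44 + 22 \left(-5 + X\right)^{2}\right)\right) = 7 \left(-53 - 22 X - 22 \left(-5 + X\right)^{2}\right) = -371 - 154 X - 154 \left(-5 + X\right)^{2}$)
$\frac{1}{a{\left(4,-23 \right)}} = \frac{1}{-4221 - 154 \left(-23\right)^{2} + 1386 \left(-23\right)} = \frac{1}{-4221 - 81466 - 31878} = \frac{1}{-117565} = - \frac{1}{117565}$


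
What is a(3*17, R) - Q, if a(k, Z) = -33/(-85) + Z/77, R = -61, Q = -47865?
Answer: 313273781/6545 ≈ 47865.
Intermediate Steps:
a(k, Z) = 33/85 + Z/77 (a(k, Z) = -33*(-1/85) + Z*(1/77) = 33/85 + Z/77)
a(3*17, R) - Q = (33/85 + (1/77)*(-61)) - 1*(-47865) = (33/85 - 61/77) + 47865 = -2644/6545 + 47865 = 313273781/6545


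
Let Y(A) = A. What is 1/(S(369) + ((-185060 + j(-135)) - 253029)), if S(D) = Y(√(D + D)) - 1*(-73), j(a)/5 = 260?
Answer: -24262/10595603551 - √82/63573621306 ≈ -2.2900e-6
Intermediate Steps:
j(a) = 1300 (j(a) = 5*260 = 1300)
S(D) = 73 + √2*√D (S(D) = √(D + D) - 1*(-73) = √(2*D) + 73 = √2*√D + 73 = 73 + √2*√D)
1/(S(369) + ((-185060 + j(-135)) - 253029)) = 1/((73 + √2*√369) + ((-185060 + 1300) - 253029)) = 1/((73 + √2*(3*√41)) + (-183760 - 253029)) = 1/((73 + 3*√82) - 436789) = 1/(-436716 + 3*√82)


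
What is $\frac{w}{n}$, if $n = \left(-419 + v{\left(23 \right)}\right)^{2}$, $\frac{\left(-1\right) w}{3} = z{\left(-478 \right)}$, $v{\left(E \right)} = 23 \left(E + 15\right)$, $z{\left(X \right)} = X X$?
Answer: $- \frac{685452}{207025} \approx -3.311$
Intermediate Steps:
$z{\left(X \right)} = X^{2}$
$v{\left(E \right)} = 345 + 23 E$ ($v{\left(E \right)} = 23 \left(15 + E\right) = 345 + 23 E$)
$w = -685452$ ($w = - 3 \left(-478\right)^{2} = \left(-3\right) 228484 = -685452$)
$n = 207025$ ($n = \left(-419 + \left(345 + 23 \cdot 23\right)\right)^{2} = \left(-419 + \left(345 + 529\right)\right)^{2} = \left(-419 + 874\right)^{2} = 455^{2} = 207025$)
$\frac{w}{n} = - \frac{685452}{207025}$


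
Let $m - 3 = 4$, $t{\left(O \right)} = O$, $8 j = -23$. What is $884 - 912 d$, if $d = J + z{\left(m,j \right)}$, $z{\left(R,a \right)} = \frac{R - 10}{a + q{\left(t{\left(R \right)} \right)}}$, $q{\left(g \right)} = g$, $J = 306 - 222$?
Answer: $- \frac{825668}{11} \approx -75061.0$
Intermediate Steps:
$j = - \frac{23}{8}$ ($j = \frac{1}{8} \left(-23\right) = - \frac{23}{8} \approx -2.875$)
$J = 84$
$m = 7$ ($m = 3 + 4 = 7$)
$z{\left(R,a \right)} = \frac{-10 + R}{R + a}$ ($z{\left(R,a \right)} = \frac{R - 10}{a + R} = \frac{-10 + R}{R + a}$)
$d = \frac{916}{11}$ ($d = 84 + \frac{-10 + 7}{7 - \frac{23}{8}} = 84 + \frac{1}{\frac{33}{8}} \left(-3\right) = 84 + \frac{8}{33} \left(-3\right) = 84 - \frac{8}{11} = \frac{916}{11} \approx 83.273$)
$884 - 912 d = 884 - \frac{835392}{11} = - \frac{825668}{11}$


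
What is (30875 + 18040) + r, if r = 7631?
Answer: 56546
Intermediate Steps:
(30875 + 18040) + r = (30875 + 18040) + 7631 = 48915 + 7631 = 56546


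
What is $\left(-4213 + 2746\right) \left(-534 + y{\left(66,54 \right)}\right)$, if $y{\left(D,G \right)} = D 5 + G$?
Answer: $220050$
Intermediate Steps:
$y{\left(D,G \right)} = G + 5 D$ ($y{\left(D,G \right)} = 5 D + G = G + 5 D$)
$\left(-4213 + 2746\right) \left(-534 + y{\left(66,54 \right)}\right) = \left(-4213 + 2746\right) \left(-534 + \left(54 + 5 \cdot 66\right)\right) = - 1467 \left(-534 + \left(54 + 330\right)\right) = - 1467 \left(-534 + 384\right) = \left(-1467\right) \left(-150\right) = 220050$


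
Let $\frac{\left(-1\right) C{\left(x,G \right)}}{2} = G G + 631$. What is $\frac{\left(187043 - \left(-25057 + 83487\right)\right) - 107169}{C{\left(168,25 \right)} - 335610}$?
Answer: $- \frac{10722}{169061} \approx -0.063421$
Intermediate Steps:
$C{\left(x,G \right)} = -1262 - 2 G^{2}$ ($C{\left(x,G \right)} = - 2 \left(G G + 631\right) = - 2 \left(G^{2} + 631\right) = - 2 \left(631 + G^{2}\right) = -1262 - 2 G^{2}$)
$\frac{\left(187043 - \left(-25057 + 83487\right)\right) - 107169}{C{\left(168,25 \right)} - 335610} = \frac{\left(187043 - \left(-25057 + 83487\right)\right) - 107169}{\left(-1262 - 2 \cdot 25^{2}\right) - 335610} = \frac{\left(187043 - 58430\right) - 107169}{\left(-1262 - 1250\right) - 335610} = \frac{128613 - 107169}{-2512 - 335610} = \frac{21444}{-338122} = 21444 \left(- \frac{1}{338122}\right) = - \frac{10722}{169061}$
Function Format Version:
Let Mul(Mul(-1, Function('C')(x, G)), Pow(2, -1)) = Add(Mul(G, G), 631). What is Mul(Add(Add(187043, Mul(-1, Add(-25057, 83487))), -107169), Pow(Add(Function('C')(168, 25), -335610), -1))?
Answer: Rational(-10722, 169061) ≈ -0.063421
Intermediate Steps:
Function('C')(x, G) = Add(-1262, Mul(-2, Pow(G, 2))) (Function('C')(x, G) = Mul(-2, Add(Mul(G, G), 631)) = Mul(-2, Add(Pow(G, 2), 631)) = Mul(-2, Add(631, Pow(G, 2))) = Add(-1262, Mul(-2, Pow(G, 2))))
Mul(Add(Add(187043, Mul(-1, Add(-25057, 83487))), -107169), Pow(Add(Function('C')(168, 25), -335610), -1)) = Mul(Add(Add(187043, Mul(-1, Add(-25057, 83487))), -107169), Pow(Add(Add(-1262, Mul(-2, Pow(25, 2))), -335610), -1)) = Mul(Add(Add(187043, Mul(-1, 58430)), -107169), Pow(Add(Add(-1262, Mul(-2, 625)), -335610), -1)) = Mul(Add(Add(187043, -58430), -107169), Pow(Add(Add(-1262, -1250), -335610), -1)) = Mul(Add(128613, -107169), Pow(Add(-2512, -335610), -1)) = Mul(21444, Pow(-338122, -1)) = Mul(21444, Rational(-1, 338122)) = Rational(-10722, 169061)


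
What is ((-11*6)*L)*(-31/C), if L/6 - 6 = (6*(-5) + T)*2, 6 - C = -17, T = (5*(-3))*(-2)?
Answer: 73656/23 ≈ 3202.4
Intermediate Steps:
T = 30 (T = -15*(-2) = 30)
C = 23 (C = 6 - 1*(-17) = 6 + 17 = 23)
L = 36 (L = 36 + 6*((6*(-5) + 30)*2) = 36 + 6*((-30 + 30)*2) = 36 + 6*(0*2) = 36 + 6*0 = 36 + 0 = 36)
((-11*6)*L)*(-31/C) = (-11*6*36)*(-31/23) = (-66*36)*(-31*1/23) = -2376*(-31/23) = 73656/23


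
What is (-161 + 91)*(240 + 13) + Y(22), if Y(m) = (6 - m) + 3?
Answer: -17723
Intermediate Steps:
Y(m) = 9 - m
(-161 + 91)*(240 + 13) + Y(22) = (-161 + 91)*(240 + 13) + (9 - 1*22) = -70*253 + (9 - 22) = -17710 - 13 = -17723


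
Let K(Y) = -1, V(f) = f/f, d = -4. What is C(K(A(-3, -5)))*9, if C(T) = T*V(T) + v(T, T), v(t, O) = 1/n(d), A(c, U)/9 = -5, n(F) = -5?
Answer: -54/5 ≈ -10.800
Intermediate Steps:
A(c, U) = -45 (A(c, U) = 9*(-5) = -45)
v(t, O) = -1/5 (v(t, O) = 1/(-5) = -1/5)
V(f) = 1
C(T) = -1/5 + T (C(T) = T*1 - 1/5 = T - 1/5 = -1/5 + T)
C(K(A(-3, -5)))*9 = (-1/5 - 1)*9 = -6/5*9 = -54/5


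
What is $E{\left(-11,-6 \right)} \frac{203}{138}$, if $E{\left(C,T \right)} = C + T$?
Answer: $- \frac{3451}{138} \approx -25.007$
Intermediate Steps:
$E{\left(-11,-6 \right)} \frac{203}{138} = \left(-11 - 6\right) \frac{203}{138} = - 17 \cdot 203 \cdot \frac{1}{138} = \left(-17\right) \frac{203}{138} = - \frac{3451}{138}$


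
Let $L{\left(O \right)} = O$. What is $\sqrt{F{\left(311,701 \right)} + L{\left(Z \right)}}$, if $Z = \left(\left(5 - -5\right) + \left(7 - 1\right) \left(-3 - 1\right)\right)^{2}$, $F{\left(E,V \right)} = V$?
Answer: $\sqrt{897} \approx 29.95$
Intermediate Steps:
$Z = 196$ ($Z = \left(\left(5 + 5\right) + 6 \left(-4\right)\right)^{2} = \left(10 - 24\right)^{2} = \left(-14\right)^{2} = 196$)
$\sqrt{F{\left(311,701 \right)} + L{\left(Z \right)}} = \sqrt{701 + 196} = \sqrt{897}$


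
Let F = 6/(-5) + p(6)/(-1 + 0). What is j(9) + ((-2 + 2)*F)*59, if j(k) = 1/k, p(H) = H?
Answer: 1/9 ≈ 0.11111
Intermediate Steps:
F = -36/5 (F = 6/(-5) + 6/(-1 + 0) = 6*(-1/5) + 6/(-1) = -6/5 + 6*(-1) = -6/5 - 6 = -36/5 ≈ -7.2000)
j(9) + ((-2 + 2)*F)*59 = 1/9 + ((-2 + 2)*(-36/5))*59 = 1/9 + (0*(-36/5))*59 = 1/9 + 0*59 = 1/9 + 0 = 1/9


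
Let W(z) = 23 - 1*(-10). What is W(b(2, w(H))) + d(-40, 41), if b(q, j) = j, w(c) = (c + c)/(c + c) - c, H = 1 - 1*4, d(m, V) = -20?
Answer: 13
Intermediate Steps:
H = -3 (H = 1 - 4 = -3)
w(c) = 1 - c (w(c) = (2*c)/((2*c)) - c = (2*c)*(1/(2*c)) - c = 1 - c)
W(z) = 33 (W(z) = 23 + 10 = 33)
W(b(2, w(H))) + d(-40, 41) = 33 - 20 = 13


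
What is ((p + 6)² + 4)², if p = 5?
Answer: 15625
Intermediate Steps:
((p + 6)² + 4)² = ((5 + 6)² + 4)² = (11² + 4)² = (121 + 4)² = 125² = 15625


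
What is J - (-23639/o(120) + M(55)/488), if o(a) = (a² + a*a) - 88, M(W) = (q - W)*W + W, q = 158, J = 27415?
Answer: 47996421179/1751432 ≈ 27404.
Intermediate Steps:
M(W) = W + W*(158 - W) (M(W) = (158 - W)*W + W = W*(158 - W) + W = W + W*(158 - W))
o(a) = -88 + 2*a² (o(a) = (a² + a²) - 88 = 2*a² - 88 = -88 + 2*a²)
J - (-23639/o(120) + M(55)/488) = 27415 - (-23639/(-88 + 2*120²) + (55*(159 - 1*55))/488) = 27415 - (-23639/(-88 + 2*14400) + (55*(159 - 55))*(1/488)) = 27415 - (-23639/(-88 + 28800) + (55*104)*(1/488)) = 27415 - (-23639/28712 + 5720*(1/488)) = 27415 - (-23639*1/28712 + 715/61) = 27415 - (-23639/28712 + 715/61) = 27415 - 1*19087101/1751432 = 27415 - 19087101/1751432 = 47996421179/1751432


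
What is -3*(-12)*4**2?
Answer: 576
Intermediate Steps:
-3*(-12)*4**2 = 36*16 = 576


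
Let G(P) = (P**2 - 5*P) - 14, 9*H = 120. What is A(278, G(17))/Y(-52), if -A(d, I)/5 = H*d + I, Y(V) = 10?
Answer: -5845/3 ≈ -1948.3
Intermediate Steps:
H = 40/3 (H = (1/9)*120 = 40/3 ≈ 13.333)
G(P) = -14 + P**2 - 5*P
A(d, I) = -5*I - 200*d/3 (A(d, I) = -5*(40*d/3 + I) = -5*(I + 40*d/3) = -5*I - 200*d/3)
A(278, G(17))/Y(-52) = (-5*(-14 + 17**2 - 5*17) - 200/3*278)/10 = (-5*(-14 + 289 - 85) - 55600/3)*(1/10) = (-5*190 - 55600/3)*(1/10) = (-950 - 55600/3)*(1/10) = -58450/3*1/10 = -5845/3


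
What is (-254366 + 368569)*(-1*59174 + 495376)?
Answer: 49815577006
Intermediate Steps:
(-254366 + 368569)*(-1*59174 + 495376) = 114203*(-59174 + 495376) = 114203*436202 = 49815577006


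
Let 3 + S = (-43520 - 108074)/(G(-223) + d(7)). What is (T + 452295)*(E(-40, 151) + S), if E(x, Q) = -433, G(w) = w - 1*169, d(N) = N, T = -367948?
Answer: -1371988302/385 ≈ -3.5636e+6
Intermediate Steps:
G(w) = -169 + w (G(w) = w - 169 = -169 + w)
S = 150439/385 (S = -3 + (-43520 - 108074)/((-169 - 223) + 7) = -3 - 151594/(-392 + 7) = -3 - 151594/(-385) = -3 - 151594*(-1/385) = -3 + 151594/385 = 150439/385 ≈ 390.75)
(T + 452295)*(E(-40, 151) + S) = (-367948 + 452295)*(-433 + 150439/385) = 84347*(-16266/385) = -1371988302/385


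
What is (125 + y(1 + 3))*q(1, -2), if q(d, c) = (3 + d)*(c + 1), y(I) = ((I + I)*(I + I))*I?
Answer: -1524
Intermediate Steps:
y(I) = 4*I³ (y(I) = ((2*I)*(2*I))*I = (4*I²)*I = 4*I³)
q(d, c) = (1 + c)*(3 + d) (q(d, c) = (3 + d)*(1 + c) = (1 + c)*(3 + d))
(125 + y(1 + 3))*q(1, -2) = (125 + 4*(1 + 3)³)*(3 + 1 + 3*(-2) - 2*1) = (125 + 4*4³)*(3 + 1 - 6 - 2) = (125 + 4*64)*(-4) = (125 + 256)*(-4) = 381*(-4) = -1524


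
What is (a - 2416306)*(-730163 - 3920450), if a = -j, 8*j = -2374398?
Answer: 39428013279325/4 ≈ 9.8570e+12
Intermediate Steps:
j = -1187199/4 (j = (1/8)*(-2374398) = -1187199/4 ≈ -2.9680e+5)
a = 1187199/4 (a = -1*(-1187199/4) = 1187199/4 ≈ 2.9680e+5)
(a - 2416306)*(-730163 - 3920450) = (1187199/4 - 2416306)*(-730163 - 3920450) = -8478025/4*(-4650613) = 39428013279325/4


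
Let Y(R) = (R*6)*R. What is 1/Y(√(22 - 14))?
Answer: 1/48 ≈ 0.020833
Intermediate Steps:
Y(R) = 6*R² (Y(R) = (6*R)*R = 6*R²)
1/Y(√(22 - 14)) = 1/(6*(√(22 - 14))²) = 1/(6*(√8)²) = 1/(6*(2*√2)²) = 1/(6*8) = 1/48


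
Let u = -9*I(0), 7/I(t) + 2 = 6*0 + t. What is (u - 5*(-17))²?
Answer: 54289/4 ≈ 13572.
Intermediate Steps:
I(t) = 7/(-2 + t) (I(t) = 7/(-2 + (6*0 + t)) = 7/(-2 + (0 + t)) = 7/(-2 + t))
u = 63/2 (u = -63/(-2 + 0) = -63/(-2) = -63*(-1)/2 = -9*(-7/2) = 63/2 ≈ 31.500)
(u - 5*(-17))² = (63/2 - 5*(-17))² = (63/2 + 85)² = (233/2)² = 54289/4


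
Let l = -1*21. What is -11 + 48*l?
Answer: -1019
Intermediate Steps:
l = -21
-11 + 48*l = -11 + 48*(-21) = -11 - 1008 = -1019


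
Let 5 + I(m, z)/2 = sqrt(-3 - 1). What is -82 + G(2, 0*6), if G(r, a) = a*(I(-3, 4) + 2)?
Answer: -82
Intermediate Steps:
I(m, z) = -10 + 4*I (I(m, z) = -10 + 2*sqrt(-3 - 1) = -10 + 2*sqrt(-4) = -10 + 2*(2*I) = -10 + 4*I)
G(r, a) = a*(-8 + 4*I) (G(r, a) = a*((-10 + 4*I) + 2) = a*(-8 + 4*I))
-82 + G(2, 0*6) = -82 + 4*(0*6)*(-2 + I) = -82 + 4*0*(-2 + I) = -82 + 0 = -82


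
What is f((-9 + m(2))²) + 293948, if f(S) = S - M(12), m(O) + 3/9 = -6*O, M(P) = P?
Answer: 2649520/9 ≈ 2.9439e+5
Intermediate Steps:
m(O) = -⅓ - 6*O
f(S) = -12 + S (f(S) = S - 1*12 = S - 12 = -12 + S)
f((-9 + m(2))²) + 293948 = (-12 + (-9 + (-⅓ - 6*2))²) + 293948 = (-12 + (-9 + (-⅓ - 12))²) + 293948 = (-12 + (-9 - 37/3)²) + 293948 = (-12 + (-64/3)²) + 293948 = (-12 + 4096/9) + 293948 = 3988/9 + 293948 = 2649520/9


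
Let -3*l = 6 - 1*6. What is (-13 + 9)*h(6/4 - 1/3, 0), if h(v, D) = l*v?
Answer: 0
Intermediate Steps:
l = 0 (l = -(6 - 1*6)/3 = -(6 - 6)/3 = -⅓*0 = 0)
h(v, D) = 0 (h(v, D) = 0*v = 0)
(-13 + 9)*h(6/4 - 1/3, 0) = (-13 + 9)*0 = -4*0 = 0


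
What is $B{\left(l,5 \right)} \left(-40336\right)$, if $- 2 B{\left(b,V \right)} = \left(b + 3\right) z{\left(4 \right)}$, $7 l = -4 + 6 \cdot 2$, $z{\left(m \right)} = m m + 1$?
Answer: $\frac{9942824}{7} \approx 1.4204 \cdot 10^{6}$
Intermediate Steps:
$z{\left(m \right)} = 1 + m^{2}$ ($z{\left(m \right)} = m^{2} + 1 = 1 + m^{2}$)
$l = \frac{8}{7}$ ($l = \frac{-4 + 6 \cdot 2}{7} = \frac{-4 + 12}{7} = \frac{1}{7} \cdot 8 = \frac{8}{7} \approx 1.1429$)
$B{\left(b,V \right)} = - \frac{51}{2} - \frac{17 b}{2}$ ($B{\left(b,V \right)} = - \frac{\left(b + 3\right) \left(1 + 4^{2}\right)}{2} = - \frac{\left(3 + b\right) \left(1 + 16\right)}{2} = - \frac{\left(3 + b\right) 17}{2} = - \frac{51 + 17 b}{2} = - \frac{51}{2} - \frac{17 b}{2}$)
$B{\left(l,5 \right)} \left(-40336\right) = \left(- \frac{51}{2} - \frac{68}{7}\right) \left(-40336\right) = \left(- \frac{493}{14}\right) \left(-40336\right) = \frac{9942824}{7}$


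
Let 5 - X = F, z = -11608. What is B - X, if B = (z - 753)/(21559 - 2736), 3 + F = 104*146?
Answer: 285645487/18823 ≈ 15175.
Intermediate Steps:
F = 15181 (F = -3 + 104*146 = -3 + 15184 = 15181)
X = -15176 (X = 5 - 1*15181 = 5 - 15181 = -15176)
B = -12361/18823 (B = (-11608 - 753)/(21559 - 2736) = -12361/18823 ≈ -0.65670)
B - X = -12361/18823 - 1*(-15176) = -12361/18823 + 15176 = 285645487/18823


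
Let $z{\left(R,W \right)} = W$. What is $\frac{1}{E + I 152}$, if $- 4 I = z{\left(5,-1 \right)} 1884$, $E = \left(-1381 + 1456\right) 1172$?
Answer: $\frac{1}{159492} \approx 6.2699 \cdot 10^{-6}$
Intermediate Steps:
$E = 87900$ ($E = 75 \cdot 1172 = 87900$)
$I = 471$ ($I = - \frac{\left(-1\right) 1884}{4} = \left(- \frac{1}{4}\right) \left(-1884\right) = 471$)
$\frac{1}{E + I 152} = \frac{1}{87900 + 471 \cdot 152} = \frac{1}{87900 + 71592} = \frac{1}{159492}$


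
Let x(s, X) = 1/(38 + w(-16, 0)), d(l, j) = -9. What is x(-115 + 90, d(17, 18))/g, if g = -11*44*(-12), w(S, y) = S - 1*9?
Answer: 1/75504 ≈ 1.3244e-5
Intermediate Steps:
w(S, y) = -9 + S (w(S, y) = S - 9 = -9 + S)
x(s, X) = 1/13 (x(s, X) = 1/(38 + (-9 - 16)) = 1/(38 - 25) = 1/13)
g = 5808 (g = -484*(-12) = 5808)
x(-115 + 90, d(17, 18))/g = (1/13)/5808 = (1/13)*(1/5808) = 1/75504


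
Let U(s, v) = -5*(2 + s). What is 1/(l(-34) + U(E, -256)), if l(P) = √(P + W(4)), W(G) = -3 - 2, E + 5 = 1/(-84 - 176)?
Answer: 40612/715417 - 2704*I*√39/715417 ≈ 0.056767 - 0.023604*I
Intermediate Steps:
E = -1301/260 (E = -5 + 1/(-84 - 176) = -5 + 1/(-260) = -5 - 1/260 = -1301/260 ≈ -5.0038)
W(G) = -5
U(s, v) = -10 - 5*s
l(P) = √(-5 + P) (l(P) = √(P - 5) = √(-5 + P))
1/(l(-34) + U(E, -256)) = 1/(√(-5 - 34) + (-10 - 5*(-1301/260))) = 1/(√(-39) + (-10 + 1301/52)) = 1/(I*√39 + 781/52) = 1/(781/52 + I*√39)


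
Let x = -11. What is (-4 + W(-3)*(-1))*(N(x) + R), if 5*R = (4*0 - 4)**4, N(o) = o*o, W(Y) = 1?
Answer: -861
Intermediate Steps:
N(o) = o**2
R = 256/5 (R = (4*0 - 4)**4/5 = (0 - 4)**4/5 = (1/5)*(-4)**4 = (1/5)*256 = 256/5 ≈ 51.200)
(-4 + W(-3)*(-1))*(N(x) + R) = (-4 + 1*(-1))*((-11)**2 + 256/5) = (-4 - 1)*(121 + 256/5) = -5*861/5 = -861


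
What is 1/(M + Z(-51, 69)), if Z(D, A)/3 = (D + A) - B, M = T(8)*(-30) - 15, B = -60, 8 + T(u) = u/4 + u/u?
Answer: 1/369 ≈ 0.0027100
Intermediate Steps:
T(u) = -7 + u/4 (T(u) = -8 + (u/4 + u/u) = -8 + (u*(1/4) + 1) = -8 + (u/4 + 1) = -8 + (1 + u/4) = -7 + u/4)
M = 135 (M = (-7 + (1/4)*8)*(-30) - 15 = (-7 + 2)*(-30) - 15 = -5*(-30) - 15 = 150 - 15 = 135)
Z(D, A) = 180 + 3*A + 3*D (Z(D, A) = 3*((D + A) - 1*(-60)) = 3*((A + D) + 60) = 3*(60 + A + D) = 180 + 3*A + 3*D)
1/(M + Z(-51, 69)) = 1/(135 + (180 + 3*69 + 3*(-51))) = 1/(135 + (180 + 207 - 153)) = 1/(135 + 234) = 1/369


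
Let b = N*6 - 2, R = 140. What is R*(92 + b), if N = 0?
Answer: 12600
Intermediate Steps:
b = -2 (b = 0*6 - 2 = 0 - 2 = -2)
R*(92 + b) = 140*(92 - 2) = 140*90 = 12600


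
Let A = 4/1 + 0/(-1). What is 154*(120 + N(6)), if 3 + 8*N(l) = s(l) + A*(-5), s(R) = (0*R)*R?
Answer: 72149/4 ≈ 18037.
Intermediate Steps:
s(R) = 0 (s(R) = 0*R = 0)
A = 4 (A = 4*1 + 0*(-1) = 4 + 0 = 4)
N(l) = -23/8 (N(l) = -3/8 + (0 + 4*(-5))/8 = -3/8 + (0 - 20)/8 = -3/8 + (⅛)*(-20) = -3/8 - 5/2 = -23/8)
154*(120 + N(6)) = 154*(120 - 23/8) = 154*(937/8) = 72149/4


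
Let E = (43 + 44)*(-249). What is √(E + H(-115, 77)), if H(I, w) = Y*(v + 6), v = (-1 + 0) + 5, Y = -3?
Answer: I*√21693 ≈ 147.29*I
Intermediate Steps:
E = -21663 (E = 87*(-249) = -21663)
v = 4 (v = -1 + 5 = 4)
H(I, w) = -30 (H(I, w) = -3*(4 + 6) = -3*10 = -30)
√(E + H(-115, 77)) = √(-21663 - 30) = √(-21693) = I*√21693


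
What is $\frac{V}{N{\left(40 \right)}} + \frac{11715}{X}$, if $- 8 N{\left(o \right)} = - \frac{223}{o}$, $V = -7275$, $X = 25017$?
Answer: $- \frac{19412321185}{1859597} \approx -10439.0$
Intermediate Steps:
$N{\left(o \right)} = \frac{223}{8 o}$ ($N{\left(o \right)} = - \frac{\left(-223\right) \frac{1}{o}}{8} = \frac{223}{8 o}$)
$\frac{V}{N{\left(40 \right)}} + \frac{11715}{X} = - \frac{7275}{\frac{223}{8} \cdot \frac{1}{40}} + \frac{11715}{25017} = - \frac{7275}{\frac{223}{8} \cdot \frac{1}{40}} + 11715 \cdot \frac{1}{25017} = - \frac{7275}{\frac{223}{320}} + \frac{3905}{8339} = \left(-7275\right) \frac{320}{223} + \frac{3905}{8339} = - \frac{2328000}{223} + \frac{3905}{8339} = - \frac{19412321185}{1859597}$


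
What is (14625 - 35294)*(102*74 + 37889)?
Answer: -939137353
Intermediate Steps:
(14625 - 35294)*(102*74 + 37889) = -20669*(7548 + 37889) = -20669*45437 = -939137353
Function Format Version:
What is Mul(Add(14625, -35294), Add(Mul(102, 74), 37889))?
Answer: -939137353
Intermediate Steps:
Mul(Add(14625, -35294), Add(Mul(102, 74), 37889)) = Mul(-20669, Add(7548, 37889)) = Mul(-20669, 45437) = -939137353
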